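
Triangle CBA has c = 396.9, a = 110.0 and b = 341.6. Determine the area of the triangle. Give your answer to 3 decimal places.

17359.958

Semiperimeter s = (396.9 + 341.6 + 110)/2 = 424.25.
Heron's formula: area = √(424.25·27.35·82.65·314.25) ≈ 17360.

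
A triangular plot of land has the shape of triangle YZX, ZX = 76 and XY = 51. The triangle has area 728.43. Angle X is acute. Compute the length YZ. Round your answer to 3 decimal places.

From area = ½·ZX·XY·sin X, we get sin X = 2·area/(ZX·XY) ≈ 0.37587.
Taking the acute solution, ∠X ≈ 22.08°.
Law of cosines then gives YZ ≈ 34.546.

34.546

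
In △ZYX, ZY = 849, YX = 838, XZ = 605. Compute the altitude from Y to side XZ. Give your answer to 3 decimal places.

Semiperimeter s = (838 + 605 + 849)/2 = 1146.
Heron's formula: area = √(1146·308·541·297) ≈ 2.3815e+05.
The altitude from Y has length 2·area/XZ ≈ 787.26.

h_Y ≈ 787.262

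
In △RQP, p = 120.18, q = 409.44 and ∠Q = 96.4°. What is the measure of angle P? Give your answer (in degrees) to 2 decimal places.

∠P ≈ 16.96°

Law of sines: sin P = p·sin Q/q ≈ 0.29169.
Since q ≥ p, only the acute value applies: ∠P ≈ 16.96°.
Then ∠R = 180° − ∠Q − ∠P ≈ 66.64°.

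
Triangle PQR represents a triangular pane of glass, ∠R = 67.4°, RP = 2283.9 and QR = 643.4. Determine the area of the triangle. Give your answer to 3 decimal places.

Area = ½·QR·RP·sin R ≈ 6.7831e+05.

678310.824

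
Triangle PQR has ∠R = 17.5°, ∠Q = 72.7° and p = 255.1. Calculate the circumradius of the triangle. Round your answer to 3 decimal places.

The third angle is ∠P = 180° − ∠Q − ∠R = 89.80°.
Law of sines: q = p·sin Q/sin P ≈ 243.56.
Law of sines: r = p·sin R/sin P ≈ 76.711.
Circumradius = p/(2 sin P) ≈ 127.55.

127.551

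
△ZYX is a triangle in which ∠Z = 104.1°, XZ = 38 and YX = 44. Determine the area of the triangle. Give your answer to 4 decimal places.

area ≈ 272.3226

Law of sines: sin Y = XZ·sin Z/YX ≈ 0.83762.
Since YX ≥ XZ, only the acute value applies: ∠Y ≈ 56.89°.
Then ∠X = 180° − ∠Z − ∠Y ≈ 19.01°.
Law of sines gives ZY = YX·sin X/sin Z ≈ 14.778.
Area = ½·YX·XZ·sin X ≈ 272.32.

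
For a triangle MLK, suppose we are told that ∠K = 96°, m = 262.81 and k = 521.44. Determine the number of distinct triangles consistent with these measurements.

m·sin K = 262.81·sin(96°) ≈ 261.4.
Since ∠K is not acute, a triangle exists only if k > m; here k > m, so there is exactly one triangle.

1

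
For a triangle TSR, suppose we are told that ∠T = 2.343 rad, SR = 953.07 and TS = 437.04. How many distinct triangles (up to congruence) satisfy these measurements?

TS·sin T = 437.04·sin(2.343 rad) ≈ 313.1.
Since ∠T is not acute, a triangle exists only if SR > TS; here SR > TS, so there is exactly one triangle.

1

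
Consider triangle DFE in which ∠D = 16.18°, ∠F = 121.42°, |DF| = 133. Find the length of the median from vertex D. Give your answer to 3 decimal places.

The third angle is ∠E = 180° − ∠D − ∠F = 42.40°.
Law of sines: |FE| = |DF|·sin D/sin E ≈ 54.962.
Law of sines: |ED| = |DF|·sin F/sin E ≈ 168.32.
Median from D: ½√(2·|ED|² + 2·|DF|² − |FE|²) ≈ 149.18.

149.181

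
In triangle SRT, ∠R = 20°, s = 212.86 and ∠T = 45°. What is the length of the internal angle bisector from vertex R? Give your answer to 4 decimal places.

t_R ≈ 183.7446

The third angle is ∠S = 180° − ∠R − ∠T = 115.00°.
Law of sines: r = s·sin R/sin S ≈ 80.329.
Law of sines: t = s·sin T/sin S ≈ 166.07.
The bisector from R has length 2·t·s·cos(∠R/2)/(t+s) ≈ 183.74.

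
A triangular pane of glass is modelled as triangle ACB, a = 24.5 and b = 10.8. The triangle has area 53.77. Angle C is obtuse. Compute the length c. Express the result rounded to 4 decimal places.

From area = ½·b·a·sin C, we get sin C = 2·area/(b·a) ≈ 0.40642.
Taking the obtuse solution, ∠C ≈ 156.02°.
Law of cosines then gives c ≈ 34.647.

34.6470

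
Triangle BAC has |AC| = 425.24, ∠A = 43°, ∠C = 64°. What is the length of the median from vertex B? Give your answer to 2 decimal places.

The third angle is ∠B = 180° − ∠A − ∠C = 73.00°.
Law of sines: |CB| = |AC|·sin A/sin B ≈ 303.26.
Law of sines: |BA| = |AC|·sin C/sin B ≈ 399.67.
Median from B: ½√(2·|CB|² + 2·|BA|² − |AC|²) ≈ 283.98.

m_B ≈ 283.98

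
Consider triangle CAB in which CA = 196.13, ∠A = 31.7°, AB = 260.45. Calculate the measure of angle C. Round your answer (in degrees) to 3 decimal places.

∠C ≈ 100.540°

By the law of cosines, BC² = CA² + AB² − 2·CA·AB·cos A = 19379, so BC ≈ 139.21.
Law of cosines again: cos C = (BC² + CA² − AB²)/(2·BC·CA) ≈ -0.18292, so ∠C ≈ 100.54°.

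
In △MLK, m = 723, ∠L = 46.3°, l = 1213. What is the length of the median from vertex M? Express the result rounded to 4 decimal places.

Law of sines: sin M = m·sin L/l ≈ 0.43092.
Since l ≥ m, only the acute value applies: ∠M ≈ 25.53°.
Then ∠K = 180° − ∠L − ∠M ≈ 108.17°.
Law of sines gives k = l·sin K/sin L ≈ 1594.1.
Median from M: ½√(2·l² + 2·k² − m²) ≈ 1369.5.

1369.5224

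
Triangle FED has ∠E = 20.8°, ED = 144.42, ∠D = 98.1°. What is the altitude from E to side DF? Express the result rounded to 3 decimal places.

142.979

The third angle is ∠F = 180° − ∠E − ∠D = 61.10°.
Law of sines: DF = ED·sin E/sin F ≈ 58.58.
Law of sines: FE = ED·sin D/sin F ≈ 163.32.
Area = ½·ED·DF·sin D ≈ 4187.8.
The altitude from E has length 2·area/DF ≈ 142.98.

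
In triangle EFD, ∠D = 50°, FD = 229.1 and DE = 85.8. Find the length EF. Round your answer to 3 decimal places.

185.952

By the law of cosines, EF² = FD² + DE² − 2·FD·DE·cos D = 34578, so EF ≈ 185.95.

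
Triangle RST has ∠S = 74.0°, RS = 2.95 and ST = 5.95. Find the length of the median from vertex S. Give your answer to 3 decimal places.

By the law of cosines, TR² = RS² + ST² − 2·RS·ST·cos S = 34.429, so TR ≈ 5.8676.
Median from S: ½√(2·RS² + 2·ST² − TR²) ≈ 3.6668.

m_S ≈ 3.667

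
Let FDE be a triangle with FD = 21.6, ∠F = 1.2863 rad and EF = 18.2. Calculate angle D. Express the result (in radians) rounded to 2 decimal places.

By the law of cosines, DE² = EF² + FD² − 2·EF·FD·cos F = 577.12, so DE ≈ 24.023.
Law of cosines again: cos D = (FD² + DE² − EF²)/(2·FD·DE) ≈ 0.68649, so ∠D ≈ 0.8141 rad.

∠D ≈ 0.81 rad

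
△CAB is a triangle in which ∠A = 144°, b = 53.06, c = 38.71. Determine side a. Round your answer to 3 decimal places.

87.391

By the law of cosines, a² = b² + c² − 2·b·c·cos A = 7637.2, so a ≈ 87.391.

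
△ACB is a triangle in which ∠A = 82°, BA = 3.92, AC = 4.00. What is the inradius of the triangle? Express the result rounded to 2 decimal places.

By the law of cosines, CB² = BA² + AC² − 2·BA·AC·cos A = 27.002, so CB ≈ 5.1963.
Area = ½·BA·AC·sin A ≈ 7.7637.
Semiperimeter s = (5.1963+3.92+4)/2 = 6.5582.
Inradius = area/s = 7.7637/6.5582 ≈ 1.1838.

1.18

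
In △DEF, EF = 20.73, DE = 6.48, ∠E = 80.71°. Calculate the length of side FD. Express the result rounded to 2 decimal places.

20.70

By the law of cosines, FD² = DE² + EF² − 2·DE·EF·cos E = 428.35, so FD ≈ 20.697.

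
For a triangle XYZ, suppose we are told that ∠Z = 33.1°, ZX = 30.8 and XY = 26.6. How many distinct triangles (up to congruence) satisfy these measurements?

ZX·sin Z = 30.8·sin(33.1°) ≈ 16.82.
Since ZX sin Z < XY < ZX (16.82 < 26.6 < 30.8), two triangles exist.

2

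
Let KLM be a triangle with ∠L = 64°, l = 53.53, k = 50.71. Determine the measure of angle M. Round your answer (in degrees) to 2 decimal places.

57.63

Law of sines: sin K = k·sin L/l ≈ 0.85144.
Since l ≥ k, only the acute value applies: ∠K ≈ 58.37°.
Then ∠M = 180° − ∠L − ∠K ≈ 57.63°.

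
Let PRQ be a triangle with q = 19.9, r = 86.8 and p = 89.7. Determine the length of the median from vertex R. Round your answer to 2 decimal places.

m_R ≈ 48.35

Median from R: ½√(2·q² + 2·p² − r²) ≈ 48.348.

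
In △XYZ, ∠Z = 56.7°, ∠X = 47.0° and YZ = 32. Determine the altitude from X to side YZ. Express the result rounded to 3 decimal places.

The third angle is ∠Y = 180° − ∠Z − ∠X = 76.30°.
Law of sines: ZX = YZ·sin Y/sin X ≈ 42.51.
Law of sines: XY = YZ·sin Z/sin X ≈ 36.57.
Area = ½·YZ·ZX·sin Z ≈ 568.48.
The altitude from X has length 2·area/YZ ≈ 35.53.

35.530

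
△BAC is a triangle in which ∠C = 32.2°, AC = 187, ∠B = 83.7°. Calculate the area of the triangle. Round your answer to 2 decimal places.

The third angle is ∠A = 180° − ∠C − ∠B = 64.10°.
Law of sines: CB = AC·sin A/sin B ≈ 169.24.
Law of sines: BA = AC·sin C/sin B ≈ 100.25.
Area = ½·AC·CB·sin C ≈ 8432.2.

8432.17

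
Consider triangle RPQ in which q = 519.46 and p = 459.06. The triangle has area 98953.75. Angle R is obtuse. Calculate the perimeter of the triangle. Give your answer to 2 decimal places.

From area = ½·p·q·sin R, we get sin R = 2·area/(p·q) ≈ 0.82993.
Taking the obtuse solution, ∠R ≈ 123.91°.
Law of cosines then gives r ≈ 864.08.
Perimeter = 864.08 + 459.06 + 519.46 = 1842.6.

1842.60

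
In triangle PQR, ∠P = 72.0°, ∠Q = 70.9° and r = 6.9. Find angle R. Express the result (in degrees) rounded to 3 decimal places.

The third angle is ∠R = 180° − ∠P − ∠Q = 37.10°.

∠R ≈ 37.100°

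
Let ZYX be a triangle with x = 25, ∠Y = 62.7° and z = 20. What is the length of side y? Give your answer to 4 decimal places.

By the law of cosines, y² = x² + z² − 2·x·z·cos Y = 566.35, so y ≈ 23.798.

23.7981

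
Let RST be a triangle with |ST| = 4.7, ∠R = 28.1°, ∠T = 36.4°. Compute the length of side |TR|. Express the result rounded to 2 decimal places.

The third angle is ∠S = 180° − ∠T − ∠R = 115.50°.
Law of sines: |TR| = |ST|·sin S/sin R ≈ 9.0065.

9.01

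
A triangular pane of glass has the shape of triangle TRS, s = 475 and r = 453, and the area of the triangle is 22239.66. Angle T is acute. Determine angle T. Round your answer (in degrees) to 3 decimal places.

From area = ½·r·s·sin T, we get sin T = 2·area/(r·s) ≈ 0.20671.
Taking the acute solution, ∠T ≈ 11.93°.

∠T ≈ 11.930°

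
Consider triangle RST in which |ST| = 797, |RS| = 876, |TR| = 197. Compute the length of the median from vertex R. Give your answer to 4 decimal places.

Median from R: ½√(2·|TR|² + 2·|RS|² − |ST|²) ≈ 494.26.

494.2573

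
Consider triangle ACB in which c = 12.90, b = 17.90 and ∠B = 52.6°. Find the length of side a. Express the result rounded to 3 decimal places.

Law of sines: sin C = c·sin B/b ≈ 0.57251.
Since b ≥ c, only the acute value applies: ∠C ≈ 34.93°.
Then ∠A = 180° − ∠B − ∠C ≈ 92.47°.
Law of sines gives a = b·sin A/sin B ≈ 22.511.

22.511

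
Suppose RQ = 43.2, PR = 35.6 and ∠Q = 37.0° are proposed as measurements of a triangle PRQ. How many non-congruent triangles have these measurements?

RQ·sin Q = 43.2·sin(37.0°) ≈ 26.
Since RQ sin Q < PR < RQ (26 < 35.6 < 43.2), two triangles exist.

2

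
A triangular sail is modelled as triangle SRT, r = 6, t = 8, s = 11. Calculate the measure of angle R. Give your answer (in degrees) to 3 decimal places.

By the law of cosines, cos R = (t² + s² − r²) / (2·t·s) ≈ 0.84659, so ∠R ≈ 32.16°.

32.157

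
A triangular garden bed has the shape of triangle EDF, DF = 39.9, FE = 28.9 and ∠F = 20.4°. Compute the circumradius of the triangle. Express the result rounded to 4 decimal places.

23.3790

By the law of cosines, ED² = DF² + FE² − 2·DF·FE·cos F = 265.64, so ED ≈ 16.299.
Area = ½·DF·FE·sin F ≈ 200.97.
Circumradius = ED/(2 sin F) ≈ 23.379.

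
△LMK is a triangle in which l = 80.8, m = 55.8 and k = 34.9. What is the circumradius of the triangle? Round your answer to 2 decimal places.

48.93

By the law of cosines, cos L = (m² + k² − l²) / (2·m·k) ≈ -0.56408, so ∠L ≈ 124.34°.
Circumradius = l/(2 sin L) ≈ 48.927.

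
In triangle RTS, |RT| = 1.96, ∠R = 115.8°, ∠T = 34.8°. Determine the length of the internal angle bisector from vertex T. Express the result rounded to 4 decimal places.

The third angle is ∠S = 180° − ∠R − ∠T = 29.40°.
Law of sines: |TS| = |RT|·sin R/sin S ≈ 3.5946.
Law of sines: |SR| = |RT|·sin T/sin S ≈ 2.2787.
The bisector from T has length 2·|RT|·|TS|·cos(∠T/2)/(|RT|+|TS|) ≈ 2.4207.

t_T ≈ 2.4207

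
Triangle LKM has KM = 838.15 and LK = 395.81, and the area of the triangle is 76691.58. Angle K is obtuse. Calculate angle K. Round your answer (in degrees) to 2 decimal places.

∠K ≈ 152.46°

From area = ½·LK·KM·sin K, we get sin K = 2·area/(LK·KM) ≈ 0.46235.
Taking the obtuse solution, ∠K ≈ 152.46°.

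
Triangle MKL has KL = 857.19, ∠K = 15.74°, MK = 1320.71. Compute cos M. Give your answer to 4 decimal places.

0.9053

By the law of cosines, LM² = MK² + KL² − 2·MK·KL·cos K = 2.9975e+05, so LM ≈ 547.5.
Law of cosines again: cos M = (LM² + MK² − KL²)/(2·LM·MK) ≈ 0.90533, so ∠M ≈ 25.13°.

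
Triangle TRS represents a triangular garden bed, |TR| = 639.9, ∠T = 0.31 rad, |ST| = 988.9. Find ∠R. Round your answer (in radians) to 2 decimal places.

By the law of cosines, |RS|² = |ST|² + |TR|² − 2·|ST|·|TR|·cos T = 1.8213e+05, so |RS| ≈ 426.76.
Law of cosines again: cos R = (|TR|² + |RS|² − |ST|²)/(2·|TR|·|RS|) ≈ -0.70733, so ∠R ≈ 2.357 rad.

2.36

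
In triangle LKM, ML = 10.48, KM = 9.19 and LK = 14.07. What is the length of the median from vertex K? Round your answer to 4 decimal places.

m_K ≈ 10.6655

Median from K: ½√(2·LK² + 2·KM² − ML²) ≈ 10.666.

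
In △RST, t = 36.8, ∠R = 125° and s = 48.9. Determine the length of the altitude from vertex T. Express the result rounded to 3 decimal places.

By the law of cosines, r² = s² + t² − 2·s·t·cos R = 5809.8, so r ≈ 76.222.
Area = ½·s·t·sin R ≈ 737.04.
The altitude from T has length 2·area/t ≈ 40.057.

h_T ≈ 40.057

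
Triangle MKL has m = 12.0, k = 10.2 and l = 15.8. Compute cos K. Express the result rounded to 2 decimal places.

By the law of cosines, cos K = (l² + m² − k²) / (2·l·m) ≈ 0.76371, so ∠K ≈ 40.21°.

cos K ≈ 0.76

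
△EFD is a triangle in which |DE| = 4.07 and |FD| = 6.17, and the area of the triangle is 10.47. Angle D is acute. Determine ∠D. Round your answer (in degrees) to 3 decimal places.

From area = ½·|FD|·|DE|·sin D, we get sin D = 2·area/(|FD|·|DE|) ≈ 0.83387.
Taking the acute solution, ∠D ≈ 56.50°.

56.498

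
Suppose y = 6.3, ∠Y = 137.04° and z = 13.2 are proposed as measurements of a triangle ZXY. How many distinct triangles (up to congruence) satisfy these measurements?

0

z·sin Y = 13.2·sin(137.04°) ≈ 8.996.
Since ∠Y is not acute, a triangle exists only if y > z; here y ≤ z, so there is no triangle.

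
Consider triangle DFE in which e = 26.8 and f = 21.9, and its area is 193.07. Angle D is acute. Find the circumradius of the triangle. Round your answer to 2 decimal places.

From area = ½·f·e·sin D, we get sin D = 2·area/(f·e) ≈ 0.65791.
Taking the acute solution, ∠D ≈ 41.14°.
Law of cosines then gives d ≈ 17.715.
Circumradius = d/(2 sin D) ≈ 13.463.

13.46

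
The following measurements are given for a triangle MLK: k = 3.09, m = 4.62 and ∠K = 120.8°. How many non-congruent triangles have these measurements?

m·sin K = 4.62·sin(120.8°) ≈ 3.968.
Since ∠K is not acute, a triangle exists only if k > m; here k ≤ m, so there is no triangle.

0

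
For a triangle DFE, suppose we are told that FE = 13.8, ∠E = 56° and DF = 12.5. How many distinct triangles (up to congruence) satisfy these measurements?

FE·sin E = 13.8·sin(56°) ≈ 11.44.
Since FE sin E < DF < FE (11.44 < 12.5 < 13.8), two triangles exist.

2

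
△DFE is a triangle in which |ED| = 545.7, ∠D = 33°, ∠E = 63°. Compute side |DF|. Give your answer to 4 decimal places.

The third angle is ∠F = 180° − ∠E − ∠D = 84.00°.
Law of sines: |DF| = |ED|·sin E/sin F ≈ 488.9.

488.9005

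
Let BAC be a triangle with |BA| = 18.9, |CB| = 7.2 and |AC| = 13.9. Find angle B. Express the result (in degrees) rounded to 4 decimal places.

By the law of cosines, cos B = (|CB|² + |BA|² − |AC|²) / (2·|CB|·|BA|) ≈ 0.79306, so ∠B ≈ 37.53°.

∠B ≈ 37.5273°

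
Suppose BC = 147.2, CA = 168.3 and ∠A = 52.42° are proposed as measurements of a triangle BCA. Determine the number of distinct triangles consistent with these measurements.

CA·sin A = 168.3·sin(52.42°) ≈ 133.4.
Since CA sin A < BC < CA (133.4 < 147.2 < 168.3), two triangles exist.

2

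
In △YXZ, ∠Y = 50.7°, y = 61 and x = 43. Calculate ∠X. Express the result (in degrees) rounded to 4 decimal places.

33.0584

Law of sines: sin X = x·sin Y/y ≈ 0.54549.
Since y ≥ x, only the acute value applies: ∠X ≈ 33.06°.
Then ∠Z = 180° − ∠Y − ∠X ≈ 96.24°.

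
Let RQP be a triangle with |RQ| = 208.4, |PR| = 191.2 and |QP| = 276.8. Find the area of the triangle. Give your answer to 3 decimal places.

Semiperimeter s = (276.8 + 191.2 + 208.4)/2 = 338.2.
Heron's formula: area = √(338.2·61.4·147·129.8) ≈ 19905.

area ≈ 19905.221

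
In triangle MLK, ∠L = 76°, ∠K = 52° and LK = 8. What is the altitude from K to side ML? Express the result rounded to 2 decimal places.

The third angle is ∠M = 180° − ∠L − ∠K = 52.00°.
Law of sines: KM = LK·sin L/sin M ≈ 9.8506.
Law of sines: ML = LK·sin K/sin M ≈ 8.
Area = ½·LK·KM·sin K ≈ 31.049.
The altitude from K has length 2·area/ML ≈ 7.7624.

h_K ≈ 7.76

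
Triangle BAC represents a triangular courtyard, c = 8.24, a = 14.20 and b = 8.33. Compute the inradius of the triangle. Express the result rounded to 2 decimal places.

r ≈ 1.97

Semiperimeter s = (8.33 + 14.2 + 8.24)/2 = 15.385.
Heron's formula: area = √(15.385·7.055·1.185·7.145) ≈ 30.315.
Inradius = area/s = 30.315/15.385 ≈ 1.9704.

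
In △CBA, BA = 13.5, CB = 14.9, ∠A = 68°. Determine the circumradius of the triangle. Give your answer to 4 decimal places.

Law of sines: sin C = BA·sin A/CB ≈ 0.84007.
Since CB ≥ BA, only the acute value applies: ∠C ≈ 57.15°.
Then ∠B = 180° − ∠A − ∠C ≈ 54.85°.
Law of sines gives AC = CB·sin B/sin A ≈ 13.14.
Circumradius = CB/(2 sin A) ≈ 8.0351.

R ≈ 8.0351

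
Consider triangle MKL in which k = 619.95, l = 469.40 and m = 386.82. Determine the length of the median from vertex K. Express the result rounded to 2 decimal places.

298.16

Median from K: ½√(2·l² + 2·m² − k²) ≈ 298.16.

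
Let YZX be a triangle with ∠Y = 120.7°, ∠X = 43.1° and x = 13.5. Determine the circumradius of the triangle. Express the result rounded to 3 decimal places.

The third angle is ∠Z = 180° − ∠X − ∠Y = 16.20°.
Law of sines: y = x·sin Y/sin X ≈ 16.989.
Law of sines: z = x·sin Z/sin X ≈ 5.5123.
Circumradius = x/(2 sin X) ≈ 9.8789.

R ≈ 9.879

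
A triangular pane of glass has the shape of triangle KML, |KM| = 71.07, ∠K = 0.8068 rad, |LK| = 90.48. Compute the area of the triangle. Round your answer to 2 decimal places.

2321.63

Area = ½·|LK|·|KM|·sin K ≈ 2321.6.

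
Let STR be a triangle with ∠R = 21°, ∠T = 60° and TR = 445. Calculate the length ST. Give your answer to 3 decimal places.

The third angle is ∠S = 180° − ∠T − ∠R = 99.00°.
Law of sines: ST = TR·sin R/sin S ≈ 161.46.

161.462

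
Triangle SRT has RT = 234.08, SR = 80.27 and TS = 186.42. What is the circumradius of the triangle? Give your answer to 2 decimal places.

By the law of cosines, cos S = (TS² + SR² − RT²) / (2·TS·SR) ≈ -0.45435, so ∠S ≈ 2.0424 rad.
Circumradius = RT/(2 sin S) ≈ 131.38.

131.38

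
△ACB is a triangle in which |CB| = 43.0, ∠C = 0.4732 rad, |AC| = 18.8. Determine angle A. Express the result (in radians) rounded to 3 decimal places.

∠A ≈ 2.353 rad

By the law of cosines, |BA|² = |AC|² + |CB|² − 2·|AC|·|CB|·cos C = 763.3, so |BA| ≈ 27.628.
Law of cosines again: cos A = (|BA|² + |AC|² − |CB|²)/(2·|BA|·|AC|) ≈ -0.70490, so ∠A ≈ 2.3531 rad.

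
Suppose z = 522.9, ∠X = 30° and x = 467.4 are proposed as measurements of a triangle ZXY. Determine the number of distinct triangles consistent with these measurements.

z·sin X = 522.9·sin(30°) ≈ 261.4.
Since z sin X < x < z (261.4 < 467.4 < 522.9), two triangles exist.

2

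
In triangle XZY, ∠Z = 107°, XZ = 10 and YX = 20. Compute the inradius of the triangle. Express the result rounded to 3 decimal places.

r ≈ 3.137

Law of sines: sin Y = XZ·sin Z/YX ≈ 0.47815.
Since YX ≥ XZ, only the acute value applies: ∠Y ≈ 28.56°.
Then ∠X = 180° − ∠Z − ∠Y ≈ 44.44°.
Law of sines gives ZY = YX·sin X/sin Z ≈ 14.642.
Area = ½·YX·XZ·sin X ≈ 70.01.
Semiperimeter s = (14.642+20+10)/2 = 22.321.
Inradius = area/s = 70.01/22.321 ≈ 3.1365.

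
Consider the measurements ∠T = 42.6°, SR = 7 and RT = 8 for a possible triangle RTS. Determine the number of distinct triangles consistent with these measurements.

RT·sin T = 8·sin(42.6°) ≈ 5.415.
Since RT sin T < SR < RT (5.415 < 7 < 8), two triangles exist.

2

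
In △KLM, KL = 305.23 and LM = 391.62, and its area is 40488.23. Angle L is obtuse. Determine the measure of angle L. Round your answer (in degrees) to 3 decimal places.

∠L ≈ 137.357°

From area = ½·KL·LM·sin L, we get sin L = 2·area/(KL·LM) ≈ 0.67743.
Taking the obtuse solution, ∠L ≈ 137.36°.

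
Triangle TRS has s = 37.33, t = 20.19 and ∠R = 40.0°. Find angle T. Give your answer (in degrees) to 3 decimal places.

By the law of cosines, r² = s² + t² − 2·s·t·cos R = 646.44, so r ≈ 25.425.
Law of cosines again: cos T = (r² + s² − t²)/(2·r·s) ≈ 0.85992, so ∠T ≈ 30.69°.

30.693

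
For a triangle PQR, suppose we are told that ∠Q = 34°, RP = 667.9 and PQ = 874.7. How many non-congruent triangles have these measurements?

PQ·sin Q = 874.7·sin(34°) ≈ 489.1.
Since PQ sin Q < RP < PQ (489.1 < 667.9 < 874.7), two triangles exist.

2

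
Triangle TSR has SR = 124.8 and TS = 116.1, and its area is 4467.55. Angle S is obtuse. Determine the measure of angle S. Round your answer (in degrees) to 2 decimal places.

141.93

From area = ½·TS·SR·sin S, we get sin S = 2·area/(TS·SR) ≈ 0.61667.
Taking the obtuse solution, ∠S ≈ 141.93°.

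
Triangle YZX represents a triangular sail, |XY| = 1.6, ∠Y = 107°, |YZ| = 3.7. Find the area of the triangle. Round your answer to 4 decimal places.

area ≈ 2.8307

Area = ½·|XY|·|YZ|·sin Y ≈ 2.8307.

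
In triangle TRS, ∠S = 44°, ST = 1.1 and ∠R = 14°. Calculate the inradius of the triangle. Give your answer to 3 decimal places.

r ≈ 0.363

The third angle is ∠T = 180° − ∠R − ∠S = 122.00°.
Law of sines: RS = ST·sin T/sin R ≈ 3.856.
Law of sines: TR = ST·sin S/sin R ≈ 3.1586.
Area = ½·ST·RS·sin S ≈ 1.4732.
Semiperimeter s = (3.856+1.1+3.1586)/2 = 4.0573.
Inradius = area/s = 1.4732/4.0573 ≈ 0.36311.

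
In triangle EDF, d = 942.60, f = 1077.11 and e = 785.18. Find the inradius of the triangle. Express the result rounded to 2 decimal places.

Semiperimeter s = (785.18 + 942.6 + 1077.1)/2 = 1402.4.
Heron's formula: area = √(1402.4·617.26·459.84·325.34) ≈ 3.5987e+05.
Inradius = area/s = 3.5987e+05/1402.4 ≈ 256.6.

r ≈ 256.60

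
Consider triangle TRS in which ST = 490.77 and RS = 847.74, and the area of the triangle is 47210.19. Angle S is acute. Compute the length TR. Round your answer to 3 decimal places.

386.186

From area = ½·RS·ST·sin S, we get sin S = 2·area/(RS·ST) ≈ 0.22695.
Taking the acute solution, ∠S ≈ 0.229 rad.
Law of cosines then gives TR ≈ 386.19.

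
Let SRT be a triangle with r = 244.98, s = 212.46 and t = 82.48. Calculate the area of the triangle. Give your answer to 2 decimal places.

area ≈ 8526.24

Semiperimeter p = (212.46 + 244.98 + 82.48)/2 = 269.96.
Heron's formula: area = √(269.96·57.5·24.98·187.48) ≈ 8526.2.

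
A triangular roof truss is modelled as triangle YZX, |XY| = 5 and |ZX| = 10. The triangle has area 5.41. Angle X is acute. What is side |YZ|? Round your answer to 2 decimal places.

5.23

From area = ½·|ZX|·|XY|·sin X, we get sin X = 2·area/(|ZX|·|XY|) ≈ 0.21640.
Taking the acute solution, ∠X ≈ 12.50°.
Law of cosines then gives |YZ| ≈ 5.2316.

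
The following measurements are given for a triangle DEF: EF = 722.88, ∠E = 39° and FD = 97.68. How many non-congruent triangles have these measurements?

0

EF·sin E = 722.88·sin(39°) ≈ 454.9.
Since FD = 97.68 < 454.9 = EF sin E, no triangle exists.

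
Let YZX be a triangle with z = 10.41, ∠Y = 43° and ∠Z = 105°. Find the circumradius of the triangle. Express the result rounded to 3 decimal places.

The third angle is ∠X = 180° − ∠Y − ∠Z = 32.00°.
Law of sines: y = z·sin Y/sin Z ≈ 7.35.
Law of sines: x = z·sin X/sin Z ≈ 5.7111.
Circumradius = z/(2 sin Z) ≈ 5.3886.

R ≈ 5.389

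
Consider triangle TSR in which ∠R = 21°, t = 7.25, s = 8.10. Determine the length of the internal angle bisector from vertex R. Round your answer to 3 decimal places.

7.523

By the law of cosines, r² = t² + s² − 2·t·s·cos R = 8.5235, so r ≈ 2.9195.
The bisector from R has length 2·t·s·cos(∠R/2)/(t+s) ≈ 7.5233.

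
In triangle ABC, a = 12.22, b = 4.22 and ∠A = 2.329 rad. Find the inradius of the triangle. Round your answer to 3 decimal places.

Law of sines: sin B = b·sin A/a ≈ 0.25074.
Since a ≥ b, only the acute value applies: ∠B ≈ 0.253 rad.
Then ∠C = π − ∠A − ∠B ≈ 0.559 rad.
Law of sines gives c = a·sin C/sin A ≈ 8.9279.
Area = ½·a·b·sin C ≈ 13.678.
Semiperimeter s = (12.22+4.22+8.9279)/2 = 12.684.
Inradius = area/s = 13.678/12.684 ≈ 1.0783.

1.078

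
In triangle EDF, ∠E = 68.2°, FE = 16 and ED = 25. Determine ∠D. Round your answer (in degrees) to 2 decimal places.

By the law of cosines, DF² = FE² + ED² − 2·FE·ED·cos E = 583.91, so DF ≈ 24.164.
Law of cosines again: cos D = (ED² + DF² − FE²)/(2·ED·DF) ≈ 0.78869, so ∠D ≈ 37.94°.

∠D ≈ 37.94°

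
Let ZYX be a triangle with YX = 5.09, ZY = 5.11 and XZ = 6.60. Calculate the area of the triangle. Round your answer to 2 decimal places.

12.83

Semiperimeter s = (5.09 + 6.6 + 5.11)/2 = 8.4.
Heron's formula: area = √(8.4·3.31·1.8·3.29) ≈ 12.832.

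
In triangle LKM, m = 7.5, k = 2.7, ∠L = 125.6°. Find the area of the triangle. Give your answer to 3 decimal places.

Area = ½·k·m·sin L ≈ 8.2326.

area ≈ 8.233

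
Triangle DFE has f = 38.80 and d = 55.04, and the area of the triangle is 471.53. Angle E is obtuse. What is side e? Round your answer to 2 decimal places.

91.47

From area = ½·d·f·sin E, we get sin E = 2·area/(d·f) ≈ 0.44160.
Taking the obtuse solution, ∠E ≈ 153.79°.
Law of cosines then gives e ≈ 91.471.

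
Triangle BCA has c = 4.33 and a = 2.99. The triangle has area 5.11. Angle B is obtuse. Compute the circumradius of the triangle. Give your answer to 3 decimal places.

From area = ½·c·a·sin B, we get sin B = 2·area/(c·a) ≈ 0.78939.
Taking the obtuse solution, ∠B ≈ 127.87°.
Law of cosines then gives b ≈ 6.6019.
Circumradius = b/(2 sin B) ≈ 4.1816.

4.182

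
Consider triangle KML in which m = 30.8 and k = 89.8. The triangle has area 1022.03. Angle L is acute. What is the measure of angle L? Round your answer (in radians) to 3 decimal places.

From area = ½·k·m·sin L, we get sin L = 2·area/(k·m) ≈ 0.73904.
Taking the acute solution, ∠L ≈ 0.832 rad.

∠L ≈ 0.832 rad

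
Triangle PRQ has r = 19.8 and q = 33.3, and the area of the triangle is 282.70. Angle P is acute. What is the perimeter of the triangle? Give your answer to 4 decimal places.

From area = ½·r·q·sin P, we get sin P = 2·area/(r·q) ≈ 0.85752.
Taking the acute solution, ∠P ≈ 59.04°.
Law of cosines then gives p ≈ 28.68.
Perimeter = 28.68 + 19.8 + 33.3 = 81.78.

perimeter ≈ 81.7800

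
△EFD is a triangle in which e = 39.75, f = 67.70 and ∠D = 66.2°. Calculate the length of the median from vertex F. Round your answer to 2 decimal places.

m_F ≈ 40.50

By the law of cosines, d² = e² + f² − 2·e·f·cos D = 3991.4, so d ≈ 63.178.
Median from F: ½√(2·d² + 2·e² − f²) ≈ 40.496.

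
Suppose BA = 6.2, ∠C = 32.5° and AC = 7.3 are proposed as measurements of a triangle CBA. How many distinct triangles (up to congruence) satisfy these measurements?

2

AC·sin C = 7.3·sin(32.5°) ≈ 3.922.
Since AC sin C < BA < AC (3.922 < 6.2 < 7.3), two triangles exist.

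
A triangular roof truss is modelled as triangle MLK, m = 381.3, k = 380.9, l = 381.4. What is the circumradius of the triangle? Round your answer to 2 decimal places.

By the law of cosines, cos M = (l² + k² − m²) / (2·l·k) ≈ 0.49961, so ∠M ≈ 60.03°.
Circumradius = m/(2 sin M) ≈ 220.09.

220.09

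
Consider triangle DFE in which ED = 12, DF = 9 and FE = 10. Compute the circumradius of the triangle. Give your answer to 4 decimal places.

By the law of cosines, cos D = (ED² + DF² − FE²) / (2·ED·DF) ≈ 0.57870, so ∠D ≈ 54.64°.
Circumradius = FE/(2 sin D) ≈ 6.1309.

6.1309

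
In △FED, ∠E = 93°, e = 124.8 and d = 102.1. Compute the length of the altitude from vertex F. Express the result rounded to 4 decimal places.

101.9601

Law of sines: sin D = d·sin E/e ≈ 0.81699.
Since e ≥ d, only the acute value applies: ∠D ≈ 54.78°.
Then ∠F = 180° − ∠E − ∠D ≈ 32.22°.
Law of sines gives f = e·sin F/sin E ≈ 66.623.
Area = ½·e·d·sin F ≈ 3396.4.
The altitude from F has length 2·area/f ≈ 101.96.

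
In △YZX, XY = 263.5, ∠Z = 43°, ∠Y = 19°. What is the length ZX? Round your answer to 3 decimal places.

125.788

The third angle is ∠X = 180° − ∠Y − ∠Z = 118.00°.
Law of sines: ZX = XY·sin Y/sin Z ≈ 125.79.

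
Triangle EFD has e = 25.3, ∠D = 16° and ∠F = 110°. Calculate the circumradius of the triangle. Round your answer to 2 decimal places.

R ≈ 15.64

The third angle is ∠E = 180° − ∠F − ∠D = 54.00°.
Law of sines: f = e·sin F/sin E ≈ 29.387.
Law of sines: d = e·sin D/sin E ≈ 8.6199.
Circumradius = e/(2 sin E) ≈ 15.636.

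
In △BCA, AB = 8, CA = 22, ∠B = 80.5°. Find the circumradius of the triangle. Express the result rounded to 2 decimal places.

R ≈ 11.15

Law of sines: sin C = AB·sin B/CA ≈ 0.35865.
Since CA ≥ AB, only the acute value applies: ∠C ≈ 21.02°.
Then ∠A = 180° − ∠B − ∠C ≈ 78.48°.
Law of sines gives BC = CA·sin A/sin B ≈ 21.857.
Circumradius = CA/(2 sin B) ≈ 11.153.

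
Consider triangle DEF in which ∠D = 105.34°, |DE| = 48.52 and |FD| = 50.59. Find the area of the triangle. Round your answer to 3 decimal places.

1183.588

Area = ½·|FD|·|DE|·sin D ≈ 1183.6.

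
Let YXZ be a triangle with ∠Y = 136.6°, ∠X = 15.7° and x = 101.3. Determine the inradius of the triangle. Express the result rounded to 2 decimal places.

The third angle is ∠Z = 180° − ∠Y − ∠X = 27.70°.
Law of sines: y = x·sin Y/sin X ≈ 257.21.
Law of sines: z = x·sin Z/sin X ≈ 174.01.
Area = ½·x·y·sin Z ≈ 6055.9.
Semiperimeter s = (257.21+101.3+174.01)/2 = 266.26.
Inradius = area/s = 6055.9/266.26 ≈ 22.744.

22.74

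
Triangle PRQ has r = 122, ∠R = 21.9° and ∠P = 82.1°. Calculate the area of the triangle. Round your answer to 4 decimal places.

area ≈ 19175.9905

The third angle is ∠Q = 180° − ∠P − ∠R = 76.00°.
Law of sines: p = r·sin P/sin R ≈ 323.98.
Law of sines: q = r·sin Q/sin R ≈ 317.37.
Area = ½·r·p·sin Q ≈ 19176.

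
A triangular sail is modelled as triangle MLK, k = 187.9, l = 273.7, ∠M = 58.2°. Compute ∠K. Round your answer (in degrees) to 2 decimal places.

∠K ≈ 42.43°

By the law of cosines, m² = l² + k² − 2·l·k·cos M = 56017, so m ≈ 236.68.
Law of cosines again: cos K = (m² + l² − k²)/(2·m·l) ≈ 0.73806, so ∠K ≈ 42.43°.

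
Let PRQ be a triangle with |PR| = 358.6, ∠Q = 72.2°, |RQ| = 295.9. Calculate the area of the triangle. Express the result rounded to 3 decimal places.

43994.268

Law of sines: sin P = |RQ|·sin Q/|PR| ≈ 0.78565.
Since |PR| ≥ |RQ|, only the acute value applies: ∠P ≈ 51.78°.
Then ∠R = 180° − ∠Q − ∠P ≈ 56.02°.
Law of sines gives |QP| = |PR|·sin R/sin Q ≈ 312.31.
Area = ½·|PR|·|RQ|·sin R ≈ 43994.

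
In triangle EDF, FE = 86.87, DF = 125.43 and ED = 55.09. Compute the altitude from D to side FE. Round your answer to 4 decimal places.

h_D ≈ 46.4305

Semiperimeter s = (125.43 + 86.87 + 55.09)/2 = 133.69.
Heron's formula: area = √(133.69·8.265·46.825·78.605) ≈ 2016.7.
The altitude from D has length 2·area/FE ≈ 46.43.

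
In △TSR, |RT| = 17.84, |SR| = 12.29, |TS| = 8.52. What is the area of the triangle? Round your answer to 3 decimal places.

area ≈ 46.705

Semiperimeter s = (12.29 + 17.84 + 8.52)/2 = 19.325.
Heron's formula: area = √(19.325·7.035·1.485·10.805) ≈ 46.705.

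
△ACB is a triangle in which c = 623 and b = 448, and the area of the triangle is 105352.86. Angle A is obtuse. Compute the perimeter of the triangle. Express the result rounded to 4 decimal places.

From area = ½·c·b·sin A, we get sin A = 2·area/(c·b) ≈ 0.75494.
Taking the obtuse solution, ∠A ≈ 130.98°.
Law of cosines then gives a ≈ 977.19.
Perimeter = 977.19 + 623 + 448 = 2048.2.

perimeter ≈ 2048.1923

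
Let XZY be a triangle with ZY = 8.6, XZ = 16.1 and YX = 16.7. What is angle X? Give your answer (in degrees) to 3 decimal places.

30.330

By the law of cosines, cos X = (YX² + XZ² − ZY²) / (2·YX·XZ) ≈ 0.86313, so ∠X ≈ 30.33°.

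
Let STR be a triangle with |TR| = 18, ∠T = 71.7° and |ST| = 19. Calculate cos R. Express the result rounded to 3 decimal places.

By the law of cosines, |RS|² = |ST|² + |TR|² − 2·|ST|·|TR|·cos T = 470.23, so |RS| ≈ 21.685.
Law of cosines again: cos R = (|TR|² + |RS|² − |ST|²)/(2·|TR|·|RS|) ≈ 0.55496, so ∠R ≈ 56.29°.

cos R ≈ 0.555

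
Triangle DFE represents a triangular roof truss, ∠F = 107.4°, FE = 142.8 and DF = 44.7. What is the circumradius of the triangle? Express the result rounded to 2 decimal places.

By the law of cosines, ED² = DF² + FE² − 2·DF·FE·cos F = 26208, so ED ≈ 161.89.
Area = ½·DF·FE·sin F ≈ 3045.5.
Circumradius = ED/(2 sin F) ≈ 84.825.

R ≈ 84.83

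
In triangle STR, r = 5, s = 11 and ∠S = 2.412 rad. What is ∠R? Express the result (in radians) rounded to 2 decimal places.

Law of sines: sin R = r·sin S/s ≈ 0.30298.
Since s ≥ r, only the acute value applies: ∠R ≈ 0.308 rad.
Then ∠T = π − ∠S − ∠R ≈ 0.422 rad.

∠R ≈ 0.31 rad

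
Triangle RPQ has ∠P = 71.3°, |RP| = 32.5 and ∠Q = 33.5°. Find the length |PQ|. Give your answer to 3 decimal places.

56.930

The third angle is ∠R = 180° − ∠P − ∠Q = 75.20°.
Law of sines: |PQ| = |RP|·sin R/sin Q ≈ 56.93.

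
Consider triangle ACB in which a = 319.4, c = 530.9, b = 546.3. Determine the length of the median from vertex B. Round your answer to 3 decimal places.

Median from B: ½√(2·a² + 2·c² − b²) ≈ 342.53.

342.527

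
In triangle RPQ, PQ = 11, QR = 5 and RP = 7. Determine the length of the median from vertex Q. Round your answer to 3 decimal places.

Median from Q: ½√(2·PQ² + 2·QR² − RP²) ≈ 7.7942.

m_Q ≈ 7.794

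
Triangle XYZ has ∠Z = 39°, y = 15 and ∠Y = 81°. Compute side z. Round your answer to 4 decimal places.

9.5575

The third angle is ∠X = 180° − ∠Y − ∠Z = 60.00°.
Law of sines: z = y·sin Z/sin Y ≈ 9.5575.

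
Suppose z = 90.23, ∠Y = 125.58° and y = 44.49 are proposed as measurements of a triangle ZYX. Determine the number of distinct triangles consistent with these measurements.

z·sin Y = 90.23·sin(125.58°) ≈ 73.38.
Since ∠Y is not acute, a triangle exists only if y > z; here y ≤ z, so there is no triangle.

0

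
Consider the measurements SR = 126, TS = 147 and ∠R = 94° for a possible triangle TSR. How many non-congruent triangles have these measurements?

SR·sin R = 126·sin(94°) ≈ 125.7.
Since ∠R is not acute, a triangle exists only if TS > SR; here TS > SR, so there is exactly one triangle.

1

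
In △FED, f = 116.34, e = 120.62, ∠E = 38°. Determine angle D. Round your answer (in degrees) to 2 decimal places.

Law of sines: sin F = f·sin E/e ≈ 0.59382.
Since e ≥ f, only the acute value applies: ∠F ≈ 36.43°.
Then ∠D = 180° − ∠E − ∠F ≈ 105.57°.

∠D ≈ 105.57°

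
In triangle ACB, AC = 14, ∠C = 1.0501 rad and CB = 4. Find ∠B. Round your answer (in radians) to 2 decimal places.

1.81

By the law of cosines, BA² = AC² + CB² − 2·AC·CB·cos C = 156.28, so BA ≈ 12.501.
Law of cosines again: cos B = (CB² + BA² − AC²)/(2·CB·BA) ≈ -0.23716, so ∠B ≈ 1.8102 rad.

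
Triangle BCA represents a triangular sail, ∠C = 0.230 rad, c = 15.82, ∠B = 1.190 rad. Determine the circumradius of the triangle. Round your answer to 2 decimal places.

The third angle is ∠A = π − ∠B − ∠C = 1.722 rad.
Law of sines: b = c·sin B/sin C ≈ 64.422.
Law of sines: a = c·sin A/sin C ≈ 68.605.
Circumradius = c/(2 sin C) ≈ 34.696.

34.70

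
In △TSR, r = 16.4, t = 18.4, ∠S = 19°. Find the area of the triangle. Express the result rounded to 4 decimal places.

49.1217

Area = ½·r·t·sin S ≈ 49.122.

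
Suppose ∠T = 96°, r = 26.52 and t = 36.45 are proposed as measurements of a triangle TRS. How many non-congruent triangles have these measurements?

r·sin T = 26.52·sin(96°) ≈ 26.37.
Since ∠T is not acute, a triangle exists only if t > r; here t > r, so there is exactly one triangle.

1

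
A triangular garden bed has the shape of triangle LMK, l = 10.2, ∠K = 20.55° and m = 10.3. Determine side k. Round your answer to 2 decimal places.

3.66

By the law of cosines, k² = l² + m² − 2·l·m·cos K = 13.381, so k ≈ 3.658.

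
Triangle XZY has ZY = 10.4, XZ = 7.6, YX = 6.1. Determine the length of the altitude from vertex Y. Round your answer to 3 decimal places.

Semiperimeter s = (10.4 + 6.1 + 7.6)/2 = 12.05.
Heron's formula: area = √(12.05·1.65·5.95·4.45) ≈ 22.944.
The altitude from Y has length 2·area/XZ ≈ 6.038.

h_Y ≈ 6.038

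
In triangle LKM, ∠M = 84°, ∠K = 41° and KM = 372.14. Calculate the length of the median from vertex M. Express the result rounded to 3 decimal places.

m_M ≈ 250.254

The third angle is ∠L = 180° − ∠K − ∠M = 55.00°.
Law of sines: ML = KM·sin K/sin L ≈ 298.05.
Law of sines: LK = KM·sin M/sin L ≈ 451.81.
Median from M: ½√(2·KM² + 2·ML² − LK²) ≈ 250.25.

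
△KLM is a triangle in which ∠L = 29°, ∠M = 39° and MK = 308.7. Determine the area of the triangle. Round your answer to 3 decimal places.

The third angle is ∠K = 180° − ∠L − ∠M = 112.00°.
Law of sines: LM = MK·sin K/sin L ≈ 590.38.
Law of sines: KL = MK·sin M/sin L ≈ 400.72.
Area = ½·MK·LM·sin M ≈ 57347.

57346.867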